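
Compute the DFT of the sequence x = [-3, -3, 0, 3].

X[k] = Σ(n=0 to 3) x[n] · ω_4^(nk)
where ω_4 = e^(-2πi/4)

Computing each X[k]:
X[0] = -3
X[1] = -3+6i
X[2] = -3
X[3] = -3-6i

X = [-3, -3+6i, -3, -3-6i]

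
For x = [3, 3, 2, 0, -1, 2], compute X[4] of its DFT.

X[4] = Σ(n=0 to 5) x[n] · ω_6^(4n) where ω_6 = e^(-2πi/6)
= (3)·ω_6^0 + (3)·ω_6^4 + (2)·ω_6^8 + (0)·ω_6^12 + (-1)·ω_6^16 + (2)·ω_6^20

X[4] = -1.7321i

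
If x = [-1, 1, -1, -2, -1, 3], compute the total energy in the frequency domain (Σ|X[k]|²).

Parseval: Σ|x[n]|² = (1/N)Σ|X[k]|², so Σ|X[k]|² = N·Σ|x[n]|² = 6·17.0000

Σ|X[k]|² = N·Σ|x[n]|² = 6·17.0000 = 102.0000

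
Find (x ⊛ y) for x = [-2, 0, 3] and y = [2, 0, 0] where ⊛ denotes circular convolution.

(x ⊛ y)[n] = Σ(m=0 to 2) x[m] · y[(n-m) mod 3]

Computing each output sample:
(x ⊛ y)[0] = -4
(x ⊛ y)[1] = 0
(x ⊛ y)[2] = 6

x ⊛ y = [-4, 0, 6]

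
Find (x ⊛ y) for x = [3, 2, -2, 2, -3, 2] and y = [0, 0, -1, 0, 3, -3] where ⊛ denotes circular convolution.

(x ⊛ y)[n] = Σ(m=0 to 5) x[m] · y[(n-m) mod 6]

Computing each output sample:
(x ⊛ y)[0] = -9
(x ⊛ y)[1] = 10
(x ⊛ y)[2] = -18
(x ⊛ y)[3] = 13
(x ⊛ y)[4] = 5
(x ⊛ y)[5] = -5

x ⊛ y = [-9, 10, -18, 13, 5, -5]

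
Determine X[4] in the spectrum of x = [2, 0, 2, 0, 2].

X[4] = Σ(n=0 to 4) x[n] · ω_5^(4n) where ω_5 = e^(-2πi/5)
= (2)·ω_5^0 + (0)·ω_5^4 + (2)·ω_5^8 + (0)·ω_5^12 + (2)·ω_5^16

X[4] = 1.0000-0.7265i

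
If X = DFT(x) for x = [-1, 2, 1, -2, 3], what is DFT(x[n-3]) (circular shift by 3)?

Time shift by 3: X_shifted[k] = ω_5^(3k) · X[k]
Shifted x = [1, -2, 3, -1, 2]

DFT(x[n-3]) = [3, -0.6180+1.4531i, 1.6180+6.1554i, 1.6180-6.1554i, -0.6180-1.4531i]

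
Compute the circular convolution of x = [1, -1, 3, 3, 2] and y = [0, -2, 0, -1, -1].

(x ⊛ y)[n] = Σ(m=0 to 4) x[m] · y[(n-m) mod 5]

Computing each output sample:
(x ⊛ y)[0] = -6
(x ⊛ y)[1] = -8
(x ⊛ y)[2] = -3
(x ⊛ y)[3] = -9
(x ⊛ y)[4] = -6

x ⊛ y = [-6, -8, -3, -9, -6]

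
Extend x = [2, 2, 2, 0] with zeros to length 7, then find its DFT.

Original 4-point DFT: [6, -2i, 2, 2i]
Zero-padded 7-point DFT provides frequency interpolation.

DFT_7([x, 0, ...]) = [6, 2.8019-3.5135i, -0.2470-1.0821i, 1.4450+0.6959i, 1.4450-0.6959i, -0.2470+1.0821i, 2.8019+3.5135i]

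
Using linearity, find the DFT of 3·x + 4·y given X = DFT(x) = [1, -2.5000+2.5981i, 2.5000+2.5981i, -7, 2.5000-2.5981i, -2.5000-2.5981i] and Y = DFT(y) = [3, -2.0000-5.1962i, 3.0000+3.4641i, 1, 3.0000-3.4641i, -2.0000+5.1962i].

By linearity: DFT(3x + 4y) = 3·DFT(x) + 4·DFT(y)
= 3·[1, -2.5000+2.5981i, 2.5000+2.5981i, -7, 2.5000-2.5981i, -2.5000-2.5981i] + 4·[3, -2.0000-5.1962i, 3.0000+3.4641i, 1, 3.0000-3.4641i, -2.0000+5.1962i]

Computing element-wise:
Z[0] = 3·(1) + 4·(3) = 15
Z[1] = 3·(-2.5000+2.5981i) + 4·(-2.0000-5.1962i) = -15.5000-12.9905i
Z[2] = 3·(2.5000+2.5981i) + 4·(3.0000+3.4641i) = 19.5000+21.6507i
Z[3] = 3·(-7) + 4·(1) = -17
Z[4] = 3·(2.5000-2.5981i) + 4·(3.0000-3.4641i) = 19.5000-21.6507i
Z[5] = 3·(-2.5000-2.5981i) + 4·(-2.0000+5.1962i) = -15.5000+12.9905i

DFT(3x + 4y) = 3·X + 4·Y = [15, -15.5000-12.9905i, 19.5000+21.6507i, -17, 19.5000-21.6507i, -15.5000+12.9905i]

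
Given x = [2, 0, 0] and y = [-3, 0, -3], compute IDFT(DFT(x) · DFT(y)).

(x ⊛ y)[n] = Σ(m=0 to 2) x[m] · y[(n-m) mod 3]

Computing each output sample:
(x ⊛ y)[0] = -6
(x ⊛ y)[1] = 0
(x ⊛ y)[2] = -6

x ⊛ y = [-6, 0, -6]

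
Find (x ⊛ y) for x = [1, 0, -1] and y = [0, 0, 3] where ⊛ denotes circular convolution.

(x ⊛ y)[n] = Σ(m=0 to 2) x[m] · y[(n-m) mod 3]

Computing each output sample:
(x ⊛ y)[0] = 0
(x ⊛ y)[1] = -3
(x ⊛ y)[2] = 3

x ⊛ y = [0, -3, 3]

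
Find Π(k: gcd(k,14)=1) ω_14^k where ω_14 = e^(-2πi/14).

The primitive 14th roots of unity are ω_14^k for k coprime to 14: k ∈ {1, 3, 5, 9, 11, 13}
Their product equals the constant term of the cyclotomic polynomial Φ_14(x) up to sign.
For n ≥ 3, the product of all primitive nth roots of unity is 1. (For n=1 it is 1; for n=2 it is -1.)

1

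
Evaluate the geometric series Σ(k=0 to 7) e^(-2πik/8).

Sum of all nth roots of unity equals 0 for n > 1 (geometric series with r ≠ 1).

0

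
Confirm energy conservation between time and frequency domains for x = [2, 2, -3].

Time domain:
Σ|x[n]|² = |2|² + |2|² + |-3|² = 17.0000

Frequency domain:
(1/3)Σ|X[k]|² = (1/3)(|1|² + |2.5000-4.3301i|² + |2.5000+4.3301i|²) = (1/3)·51.0000 = 17.0000

Both sides agree, confirming Parseval's theorem.

Σ|x[n]|² = (1/N)Σ|X[k]|² = 17.0000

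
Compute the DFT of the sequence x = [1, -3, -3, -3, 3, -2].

X[k] = Σ(n=0 to 5) x[n] · ω_6^(nk)
where ω_6 = e^(-2πi/6)

Computing each X[k]:
X[0] = -7
X[1] = 1.5000+6.0622i
X[2] = 0.5000-4.3301i
X[3] = 9
X[4] = 0.5000+4.3301i
X[5] = 1.5000-6.0622i

X = [-7, 1.5000+6.0622i, 0.5000-4.3301i, 9, 0.5000+4.3301i, 1.5000-6.0622i]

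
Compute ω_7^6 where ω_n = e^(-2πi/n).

ω_7^6 = e^(-2πi·6/7)
= cos(-2π·6/7) + i·sin(-2π·6/7)
= cos(-12π/7) + i·sin(-12π/7)

ω_7^6 = cos(-12π/7) + i·sin(-12π/7) = 0.6235+0.7818i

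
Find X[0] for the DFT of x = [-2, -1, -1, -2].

X[0] = Σ(n=0 to 3) x[n] · ω_4^0 = Σ x[n]
= (-2) + (-1) + (-1) + (-2)

X[0] = -6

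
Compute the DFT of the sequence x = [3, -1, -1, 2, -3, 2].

X[k] = Σ(n=0 to 5) x[n] · ω_6^(nk)
where ω_6 = e^(-2πi/6)

Computing each X[k]:
X[0] = 2
X[1] = 3.5000+0.8660i
X[2] = 6.5000+4.3301i
X[3] = -4
X[4] = 6.5000-4.3301i
X[5] = 3.5000-0.8660i

X = [2, 3.5000+0.8660i, 6.5000+4.3301i, -4, 6.5000-4.3301i, 3.5000-0.8660i]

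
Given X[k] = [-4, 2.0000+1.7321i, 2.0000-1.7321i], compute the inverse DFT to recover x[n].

x[n] = (1/3) Σ(k=0 to 2) X[k] · e^(2πikn/3)

Computing each x[n]:
x[0] = 0
x[1] = -3
x[2] = -1

x = [0, -3, -1]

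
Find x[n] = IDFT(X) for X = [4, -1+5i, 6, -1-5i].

x[n] = (1/4) Σ(k=0 to 3) X[k] · e^(2πikn/4)

Computing each x[n]:
x[0] = 2
x[1] = -3
x[2] = 3
x[3] = 2

x = [2, -3, 3, 2]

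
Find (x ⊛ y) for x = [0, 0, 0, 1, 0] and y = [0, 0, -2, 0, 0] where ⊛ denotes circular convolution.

(x ⊛ y)[n] = Σ(m=0 to 4) x[m] · y[(n-m) mod 5]

Computing each output sample:
(x ⊛ y)[0] = -2
(x ⊛ y)[1] = 0
(x ⊛ y)[2] = 0
(x ⊛ y)[3] = 0
(x ⊛ y)[4] = 0

x ⊛ y = [-2, 0, 0, 0, 0]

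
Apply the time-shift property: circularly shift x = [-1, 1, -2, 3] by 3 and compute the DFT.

Time shift by 3: X_shifted[k] = ω_4^(3k) · X[k]
Shifted x = [1, -2, 3, -1]

DFT(x[n-3]) = [1, -2+1i, 7, -2-1i]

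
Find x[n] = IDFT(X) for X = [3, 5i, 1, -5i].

x[n] = (1/4) Σ(k=0 to 3) X[k] · e^(2πikn/4)

Computing each x[n]:
x[0] = 1
x[1] = -2
x[2] = 1
x[3] = 3

x = [1, -2, 1, 3]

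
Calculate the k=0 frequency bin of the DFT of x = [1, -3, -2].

X[0] = Σ(n=0 to 2) x[n] · ω_3^0 = Σ x[n]
= (1) + (-3) + (-2)

X[0] = -4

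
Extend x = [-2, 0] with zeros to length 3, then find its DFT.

Original 2-point DFT: [-2, -2]
Zero-padded 3-point DFT provides frequency interpolation.

DFT_3([x, 0, ...]) = [-2, -2, -2]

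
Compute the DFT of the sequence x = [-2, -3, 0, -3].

X[k] = Σ(n=0 to 3) x[n] · ω_4^(nk)
where ω_4 = e^(-2πi/4)

Computing each X[k]:
X[0] = -8
X[1] = -2
X[2] = 4
X[3] = -2

X = [-8, -2, 4, -2]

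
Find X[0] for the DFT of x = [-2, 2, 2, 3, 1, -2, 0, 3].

X[0] = Σ(n=0 to 7) x[n] · ω_8^0 = Σ x[n]
= (-2) + (2) + (2) + (3) + (1) + (-2) + (0) + (3)

X[0] = 7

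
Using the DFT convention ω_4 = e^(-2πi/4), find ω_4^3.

ω_4^3 = e^(-2πi·3/4)
= cos(-2π·3/4) + i·sin(-2π·3/4)
= cos(-6π/4) + i·sin(-6π/4)

ω_4^3 = cos(-6π/4) + i·sin(-6π/4) = 1i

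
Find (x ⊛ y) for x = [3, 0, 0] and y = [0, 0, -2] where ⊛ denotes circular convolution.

(x ⊛ y)[n] = Σ(m=0 to 2) x[m] · y[(n-m) mod 3]

Computing each output sample:
(x ⊛ y)[0] = 0
(x ⊛ y)[1] = 0
(x ⊛ y)[2] = -6

x ⊛ y = [0, 0, -6]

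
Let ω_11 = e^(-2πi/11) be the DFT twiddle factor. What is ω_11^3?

ω_11^3 = e^(-2πi·3/11)
= cos(-2π·3/11) + i·sin(-2π·3/11)
= cos(-6π/11) + i·sin(-6π/11)

ω_11^3 = cos(-6π/11) + i·sin(-6π/11) = -0.1423-0.9898i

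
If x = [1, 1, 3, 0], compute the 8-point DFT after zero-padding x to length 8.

Original 4-point DFT: [5, -2-1i, 3, -2+1i]
Zero-padded 8-point DFT provides frequency interpolation.

DFT_8([x, 0, ...]) = [5, 1.7071-3.7071i, -2-1i, 0.2929+2.2929i, 3, 0.2929-2.2929i, -2+1i, 1.7071+3.7071i]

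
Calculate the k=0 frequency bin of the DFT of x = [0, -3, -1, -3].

X[0] = Σ(n=0 to 3) x[n] · ω_4^0 = Σ x[n]
= (0) + (-3) + (-1) + (-3)

X[0] = -7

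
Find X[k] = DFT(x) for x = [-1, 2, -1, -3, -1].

X[k] = Σ(n=0 to 4) x[n] · ω_5^(nk)
where ω_5 = e^(-2πi/5)

Computing each X[k]:
X[0] = -4
X[1] = 2.5451-4.0287i
X[2] = -3.0451+0.1388i
X[3] = -3.0451-0.1388i
X[4] = 2.5451+4.0287i

X = [-4, 2.5451-4.0287i, -3.0451+0.1388i, -3.0451-0.1388i, 2.5451+4.0287i]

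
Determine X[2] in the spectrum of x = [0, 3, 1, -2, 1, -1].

X[2] = Σ(n=0 to 5) x[n] · ω_6^(2n) where ω_6 = e^(-2πi/6)
= (0)·ω_6^0 + (3)·ω_6^2 + (1)·ω_6^4 + (-2)·ω_6^6 + (1)·ω_6^8 + (-1)·ω_6^10

X[2] = -4.0000-3.4641i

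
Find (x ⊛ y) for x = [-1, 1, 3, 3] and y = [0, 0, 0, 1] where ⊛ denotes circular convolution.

(x ⊛ y)[n] = Σ(m=0 to 3) x[m] · y[(n-m) mod 4]

Computing each output sample:
(x ⊛ y)[0] = 1
(x ⊛ y)[1] = 3
(x ⊛ y)[2] = 3
(x ⊛ y)[3] = -1

x ⊛ y = [1, 3, 3, -1]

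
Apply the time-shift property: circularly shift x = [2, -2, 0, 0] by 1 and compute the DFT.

Time shift by 1: X_shifted[k] = ω_4^(1k) · X[k]
Shifted x = [0, 2, -2, 0]

DFT(x[n-1]) = [0, 2-2i, -4, 2+2i]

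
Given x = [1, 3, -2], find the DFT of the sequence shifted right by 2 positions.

Time shift by 2: X_shifted[k] = ω_3^(2k) · X[k]
Shifted x = [3, -2, 1]

DFT(x[n-2]) = [2, 3.5000+2.5981i, 3.5000-2.5981i]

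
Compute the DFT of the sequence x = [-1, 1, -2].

X[k] = Σ(n=0 to 2) x[n] · ω_3^(nk)
where ω_3 = e^(-2πi/3)

Computing each X[k]:
X[0] = -2
X[1] = -0.5000-2.5981i
X[2] = -0.5000+2.5981i

X = [-2, -0.5000-2.5981i, -0.5000+2.5981i]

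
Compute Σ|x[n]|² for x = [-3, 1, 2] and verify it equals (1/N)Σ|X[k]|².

Time domain:
Σ|x[n]|² = |-3|² + |1|² + |2|² = 14.0000

Frequency domain:
(1/3)Σ|X[k]|² = (1/3)(|0|² + |-4.5000+0.8660i|² + |-4.5000-0.8660i|²) = (1/3)·42.0000 = 14.0000

Both sides agree, confirming Parseval's theorem.

Σ|x[n]|² = (1/N)Σ|X[k]|² = 14.0000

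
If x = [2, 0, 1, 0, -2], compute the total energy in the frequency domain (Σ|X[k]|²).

Parseval: Σ|x[n]|² = (1/N)Σ|X[k]|², so Σ|X[k]|² = N·Σ|x[n]|² = 5·9.0000

Σ|X[k]|² = N·Σ|x[n]|² = 5·9.0000 = 45.0000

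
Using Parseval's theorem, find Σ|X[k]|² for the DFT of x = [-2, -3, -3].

Parseval: Σ|x[n]|² = (1/N)Σ|X[k]|², so Σ|X[k]|² = N·Σ|x[n]|² = 3·22.0000

Σ|X[k]|² = N·Σ|x[n]|² = 3·22.0000 = 66.0000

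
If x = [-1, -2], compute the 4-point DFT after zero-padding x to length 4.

Original 2-point DFT: [-3, 1]
Zero-padded 4-point DFT provides frequency interpolation.

DFT_4([x, 0, ...]) = [-3, -1+2i, 1, -1-2i]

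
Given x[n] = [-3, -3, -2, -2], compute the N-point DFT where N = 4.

X[k] = Σ(n=0 to 3) x[n] · ω_4^(nk)
where ω_4 = e^(-2πi/4)

Computing each X[k]:
X[0] = -10
X[1] = -1+1i
X[2] = 0
X[3] = -1-1i

X = [-10, -1+1i, 0, -1-1i]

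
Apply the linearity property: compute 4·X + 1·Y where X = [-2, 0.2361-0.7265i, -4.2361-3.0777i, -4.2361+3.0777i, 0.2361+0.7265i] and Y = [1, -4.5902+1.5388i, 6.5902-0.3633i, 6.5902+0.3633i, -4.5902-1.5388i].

By linearity: DFT(4x + 1y) = 4·DFT(x) + 1·DFT(y)
= 4·[-2, 0.2361-0.7265i, -4.2361-3.0777i, -4.2361+3.0777i, 0.2361+0.7265i] + 1·[1, -4.5902+1.5388i, 6.5902-0.3633i, 6.5902+0.3633i, -4.5902-1.5388i]

Computing element-wise:
Z[0] = 4·(-2) + 1·(1) = -7
Z[1] = 4·(0.2361-0.7265i) + 1·(-4.5902+1.5388i) = -3.6458-1.3672i
Z[2] = 4·(-4.2361-3.0777i) + 1·(6.5902-0.3633i) = -10.3542-12.6741i
Z[3] = 4·(-4.2361+3.0777i) + 1·(6.5902+0.3633i) = -10.3542+12.6741i
Z[4] = 4·(0.2361+0.7265i) + 1·(-4.5902-1.5388i) = -3.6458+1.3672i

DFT(4x + 1y) = 4·X + 1·Y = [-7, -3.6458-1.3672i, -10.3542-12.6741i, -10.3542+12.6741i, -3.6458+1.3672i]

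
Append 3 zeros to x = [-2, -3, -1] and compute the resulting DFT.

Original 3-point DFT: [-6, 1.7321i, -1.7321i]
Zero-padded 6-point DFT provides frequency interpolation.

DFT_6([x, 0, ...]) = [-6, -3.0000+3.4641i, 1.7321i, 0, -1.7321i, -3.0000-3.4641i]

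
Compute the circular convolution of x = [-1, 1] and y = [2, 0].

(x ⊛ y)[n] = Σ(m=0 to 1) x[m] · y[(n-m) mod 2]

Computing each output sample:
(x ⊛ y)[0] = -2
(x ⊛ y)[1] = 2

x ⊛ y = [-2, 2]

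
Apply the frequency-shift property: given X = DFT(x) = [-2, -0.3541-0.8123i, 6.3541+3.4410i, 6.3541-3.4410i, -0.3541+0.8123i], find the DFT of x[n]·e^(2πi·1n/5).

Modulation property: DFT(ω_5^(-1n)·x[n]) = X[(k-1) mod 5], so circularly shift X by 1 positions.

X[k-1] = [-0.3541+0.8123i, -2, -0.3541-0.8123i, 6.3541+3.4410i, 6.3541-3.4410i]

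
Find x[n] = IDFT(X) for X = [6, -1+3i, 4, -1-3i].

x[n] = (1/4) Σ(k=0 to 3) X[k] · e^(2πikn/4)

Computing each x[n]:
x[0] = 2
x[1] = -1
x[2] = 3
x[3] = 2

x = [2, -1, 3, 2]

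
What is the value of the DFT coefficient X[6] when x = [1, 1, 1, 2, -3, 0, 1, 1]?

X[6] = Σ(n=0 to 7) x[n] · ω_8^(6n) where ω_8 = e^(-2πi/8)
= (1)·ω_8^0 + (1)·ω_8^6 + (1)·ω_8^12 + (2)·ω_8^18 + (-3)·ω_8^24 + (0)·ω_8^30 + (1)·ω_8^36 + (1)·ω_8^42

X[6] = -4-2i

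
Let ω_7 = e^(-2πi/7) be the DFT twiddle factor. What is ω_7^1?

ω_7^1 = e^(-2πi·1/7)
= cos(-2π·1/7) + i·sin(-2π·1/7)
= cos(-2π/7) + i·sin(-2π/7)

ω_7^1 = cos(-2π/7) + i·sin(-2π/7) = 0.6235-0.7818i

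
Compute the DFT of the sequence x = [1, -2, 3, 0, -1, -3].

X[k] = Σ(n=0 to 5) x[n] · ω_6^(nk)
where ω_6 = e^(-2πi/6)

Computing each X[k]:
X[0] = -2
X[1] = -2.5000-4.3301i
X[2] = 2.5000+2.5981i
X[3] = 8
X[4] = 2.5000-2.5981i
X[5] = -2.5000+4.3301i

X = [-2, -2.5000-4.3301i, 2.5000+2.5981i, 8, 2.5000-2.5981i, -2.5000+4.3301i]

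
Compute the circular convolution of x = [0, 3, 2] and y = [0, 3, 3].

(x ⊛ y)[n] = Σ(m=0 to 2) x[m] · y[(n-m) mod 3]

Computing each output sample:
(x ⊛ y)[0] = 15
(x ⊛ y)[1] = 6
(x ⊛ y)[2] = 9

x ⊛ y = [15, 6, 9]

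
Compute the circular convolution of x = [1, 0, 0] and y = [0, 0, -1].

(x ⊛ y)[n] = Σ(m=0 to 2) x[m] · y[(n-m) mod 3]

Computing each output sample:
(x ⊛ y)[0] = 0
(x ⊛ y)[1] = 0
(x ⊛ y)[2] = -1

x ⊛ y = [0, 0, -1]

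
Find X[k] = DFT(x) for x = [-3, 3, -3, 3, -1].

X[k] = Σ(n=0 to 4) x[n] · ω_5^(nk)
where ω_5 = e^(-2πi/5)

Computing each X[k]:
X[0] = -1
X[1] = -2.3820-0.2775i
X[2] = -4.6180-8.0575i
X[3] = -4.6180+8.0575i
X[4] = -2.3820+0.2775i

X = [-1, -2.3820-0.2775i, -4.6180-8.0575i, -4.6180+8.0575i, -2.3820+0.2775i]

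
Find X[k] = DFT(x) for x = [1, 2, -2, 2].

X[k] = Σ(n=0 to 3) x[n] · ω_4^(nk)
where ω_4 = e^(-2πi/4)

Computing each X[k]:
X[0] = 3
X[1] = 3
X[2] = -5
X[3] = 3

X = [3, 3, -5, 3]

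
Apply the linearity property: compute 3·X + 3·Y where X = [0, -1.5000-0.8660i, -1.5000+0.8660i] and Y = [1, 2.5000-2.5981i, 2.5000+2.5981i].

By linearity: DFT(3x + 3y) = 3·DFT(x) + 3·DFT(y)
= 3·[0, -1.5000-0.8660i, -1.5000+0.8660i] + 3·[1, 2.5000-2.5981i, 2.5000+2.5981i]

Computing element-wise:
Z[0] = 3·(0) + 3·(1) = 3
Z[1] = 3·(-1.5000-0.8660i) + 3·(2.5000-2.5981i) = 3.0000-10.3923i
Z[2] = 3·(-1.5000+0.8660i) + 3·(2.5000+2.5981i) = 3.0000+10.3923i

DFT(3x + 3y) = 3·X + 3·Y = [3, 3.0000-10.3923i, 3.0000+10.3923i]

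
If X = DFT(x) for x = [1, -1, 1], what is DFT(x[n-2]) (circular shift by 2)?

Time shift by 2: X_shifted[k] = ω_3^(2k) · X[k]
Shifted x = [-1, 1, 1]

DFT(x[n-2]) = [1, -2, -2]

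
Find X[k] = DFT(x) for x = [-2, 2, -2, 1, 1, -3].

X[k] = Σ(n=0 to 5) x[n] · ω_6^(nk)
where ω_6 = e^(-2πi/6)

Computing each X[k]:
X[0] = -3
X[1] = -3.0000-1.7321i
X[2] = -6.9282i
X[3] = -3
X[4] = 6.9282i
X[5] = -3.0000+1.7321i

X = [-3, -3.0000-1.7321i, -6.9282i, -3, 6.9282i, -3.0000+1.7321i]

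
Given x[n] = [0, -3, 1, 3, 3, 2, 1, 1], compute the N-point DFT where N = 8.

X[k] = Σ(n=0 to 7) x[n] · ω_8^(nk)
where ω_8 = e^(-2πi/8)

Computing each X[k]:
X[0] = 8
X[1] = -7.9497+2.1213i
X[2] = 1+5i
X[3] = 1.9497+2.1213i
X[4] = 2
X[5] = 1.9497-2.1213i
X[6] = 1-5i
X[7] = -7.9497-2.1213i

X = [8, -7.9497+2.1213i, 1+5i, 1.9497+2.1213i, 2, 1.9497-2.1213i, 1-5i, -7.9497-2.1213i]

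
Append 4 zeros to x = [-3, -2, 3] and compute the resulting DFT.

Original 3-point DFT: [-2, -3.5000+4.3301i, -3.5000-4.3301i]
Zero-padded 7-point DFT provides frequency interpolation.

DFT_7([x, 0, ...]) = [-2, -4.9145-1.3611i, -5.2579+3.2515i, 0.6724+3.2133i, 0.6724-3.2133i, -5.2579-3.2515i, -4.9145+1.3611i]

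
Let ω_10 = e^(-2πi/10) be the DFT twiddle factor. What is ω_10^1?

ω_10^1 = e^(-2πi·1/10)
= cos(-2π·1/10) + i·sin(-2π·1/10)
= cos(-2π/10) + i·sin(-2π/10)

ω_10^1 = cos(-2π/10) + i·sin(-2π/10) = 0.8090-0.5878i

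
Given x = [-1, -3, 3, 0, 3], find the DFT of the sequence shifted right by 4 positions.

Time shift by 4: X_shifted[k] = ω_5^(4k) · X[k]
Shifted x = [-3, 3, 0, 3, -1]

DFT(x[n-4]) = [2, -4.8090-2.0409i, -3.6910-5.2043i, -3.6910+5.2043i, -4.8090+2.0409i]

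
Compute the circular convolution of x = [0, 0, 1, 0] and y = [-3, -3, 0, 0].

(x ⊛ y)[n] = Σ(m=0 to 3) x[m] · y[(n-m) mod 4]

Computing each output sample:
(x ⊛ y)[0] = 0
(x ⊛ y)[1] = 0
(x ⊛ y)[2] = -3
(x ⊛ y)[3] = -3

x ⊛ y = [0, 0, -3, -3]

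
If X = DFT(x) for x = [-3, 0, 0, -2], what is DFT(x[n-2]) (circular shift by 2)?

Time shift by 2: X_shifted[k] = ω_4^(2k) · X[k]
Shifted x = [0, -2, -3, 0]

DFT(x[n-2]) = [-5, 3+2i, -1, 3-2i]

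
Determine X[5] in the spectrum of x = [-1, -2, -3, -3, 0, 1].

X[5] = Σ(n=0 to 5) x[n] · ω_6^(5n) where ω_6 = e^(-2πi/6)
= (-1)·ω_6^0 + (-2)·ω_6^5 + (-3)·ω_6^10 + (-3)·ω_6^15 + (0)·ω_6^20 + (1)·ω_6^25

X[5] = 3.0000-5.1962i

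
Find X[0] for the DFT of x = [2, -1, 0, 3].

X[0] = Σ(n=0 to 3) x[n] · ω_4^0 = Σ x[n]
= (2) + (-1) + (0) + (3)

X[0] = 4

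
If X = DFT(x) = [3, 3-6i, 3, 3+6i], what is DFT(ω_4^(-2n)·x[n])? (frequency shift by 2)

Modulation property: DFT(ω_4^(-2n)·x[n]) = X[(k-2) mod 4], so circularly shift X by 2 positions.

X[k-2] = [3, 3+6i, 3, 3-6i]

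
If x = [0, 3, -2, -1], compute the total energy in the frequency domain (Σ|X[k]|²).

Parseval: Σ|x[n]|² = (1/N)Σ|X[k]|², so Σ|X[k]|² = N·Σ|x[n]|² = 4·14.0000

Σ|X[k]|² = N·Σ|x[n]|² = 4·14.0000 = 56.0000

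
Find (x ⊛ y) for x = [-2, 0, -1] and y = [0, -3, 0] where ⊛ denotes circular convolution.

(x ⊛ y)[n] = Σ(m=0 to 2) x[m] · y[(n-m) mod 3]

Computing each output sample:
(x ⊛ y)[0] = 3
(x ⊛ y)[1] = 6
(x ⊛ y)[2] = 0

x ⊛ y = [3, 6, 0]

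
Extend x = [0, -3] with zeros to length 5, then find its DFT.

Original 2-point DFT: [-3, 3]
Zero-padded 5-point DFT provides frequency interpolation.

DFT_5([x, 0, ...]) = [-3, -0.9271+2.8532i, 2.4271+1.7634i, 2.4271-1.7634i, -0.9271-2.8532i]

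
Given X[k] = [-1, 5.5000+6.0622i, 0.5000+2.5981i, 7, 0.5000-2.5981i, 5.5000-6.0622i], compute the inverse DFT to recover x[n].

x[n] = (1/6) Σ(k=0 to 5) X[k] · e^(2πikn/6)

Computing each x[n]:
x[0] = 3
x[1] = -3
x[2] = -1
x[3] = -3
x[4] = 1
x[5] = 2

x = [3, -3, -1, -3, 1, 2]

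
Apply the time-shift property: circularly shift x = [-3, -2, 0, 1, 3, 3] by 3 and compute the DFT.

Time shift by 3: X_shifted[k] = ω_6^(3k) · X[k]
Shifted x = [1, 3, 3, -3, -2, 0]

DFT(x[n-3]) = [2, 5.0000-6.9282i, -4.0000+1.7321i, 2, -4.0000-1.7321i, 5.0000+6.9282i]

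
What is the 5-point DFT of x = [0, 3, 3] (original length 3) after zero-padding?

Original 3-point DFT: [6, -3, -3]
Zero-padded 5-point DFT provides frequency interpolation.

DFT_5([x, 0, ...]) = [6, -1.5000-4.6165i, -1.5000+1.0898i, -1.5000-1.0898i, -1.5000+4.6165i]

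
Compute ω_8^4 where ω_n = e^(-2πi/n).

ω_8^4 = e^(-2πi·4/8)
= cos(-2π·4/8) + i·sin(-2π·4/8)
= cos(-8π/8) + i·sin(-8π/8)

ω_8^4 = cos(-8π/8) + i·sin(-8π/8) = -1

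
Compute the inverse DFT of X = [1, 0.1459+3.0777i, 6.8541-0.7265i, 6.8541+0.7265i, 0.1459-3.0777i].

x[n] = (1/5) Σ(k=0 to 4) X[k] · e^(2πikn/5)

Computing each x[n]:
x[0] = 3
x[1] = -3
x[2] = 0
x[3] = 2
x[4] = -1

x = [3, -3, 0, 2, -1]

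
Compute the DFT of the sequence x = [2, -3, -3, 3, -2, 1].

X[k] = Σ(n=0 to 5) x[n] · ω_6^(nk)
where ω_6 = e^(-2πi/6)

Computing each X[k]:
X[0] = -2
X[1] = 0.5000+4.3301i
X[2] = 8.5000+2.5981i
X[3] = -4
X[4] = 8.5000-2.5981i
X[5] = 0.5000-4.3301i

X = [-2, 0.5000+4.3301i, 8.5000+2.5981i, -4, 8.5000-2.5981i, 0.5000-4.3301i]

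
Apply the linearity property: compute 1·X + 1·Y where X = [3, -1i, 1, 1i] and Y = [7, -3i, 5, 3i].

By linearity: DFT(1x + 1y) = 1·DFT(x) + 1·DFT(y)
= 1·[3, -1i, 1, 1i] + 1·[7, -3i, 5, 3i]

Computing element-wise:
Z[0] = 1·(3) + 1·(7) = 10
Z[1] = 1·(-1i) + 1·(-3i) = -4i
Z[2] = 1·(1) + 1·(5) = 6
Z[3] = 1·(1i) + 1·(3i) = 4i

DFT(1x + 1y) = 1·X + 1·Y = [10, -4i, 6, 4i]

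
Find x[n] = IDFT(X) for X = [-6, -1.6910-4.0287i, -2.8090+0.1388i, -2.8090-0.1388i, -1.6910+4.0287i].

x[n] = (1/5) Σ(k=0 to 4) X[k] · e^(2πikn/5)

Computing each x[n]:
x[0] = -3
x[1] = 1
x[2] = 0
x[3] = -2
x[4] = -2

x = [-3, 1, 0, -2, -2]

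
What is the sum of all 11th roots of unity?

Sum of all nth roots of unity equals 0 for n > 1 (geometric series with r ≠ 1).

0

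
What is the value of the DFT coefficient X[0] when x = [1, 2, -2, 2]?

X[0] = Σ(n=0 to 3) x[n] · ω_4^0 = Σ x[n]
= (1) + (2) + (-2) + (2)

X[0] = 3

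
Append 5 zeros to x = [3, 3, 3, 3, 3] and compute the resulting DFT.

Original 5-point DFT: [15, 0, 0, 0, 0]
Zero-padded 10-point DFT provides frequency interpolation.

DFT_10([x, 0, ...]) = [15, 3.0000-9.2331i, 0, 3.0000-2.1796i, 0, 3, 0, 3.0000+2.1796i, 0, 3.0000+9.2331i]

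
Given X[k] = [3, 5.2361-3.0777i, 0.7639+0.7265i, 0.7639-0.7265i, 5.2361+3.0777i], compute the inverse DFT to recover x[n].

x[n] = (1/5) Σ(k=0 to 4) X[k] · e^(2πikn/5)

Computing each x[n]:
x[0] = 3
x[1] = 2
x[2] = 0
x[3] = -2
x[4] = 0

x = [3, 2, 0, -2, 0]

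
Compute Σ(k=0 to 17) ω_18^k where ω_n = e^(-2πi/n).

Sum of all nth roots of unity equals 0 for n > 1 (geometric series with r ≠ 1).

0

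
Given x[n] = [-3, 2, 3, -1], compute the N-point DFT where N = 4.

X[k] = Σ(n=0 to 3) x[n] · ω_4^(nk)
where ω_4 = e^(-2πi/4)

Computing each X[k]:
X[0] = 1
X[1] = -6-3i
X[2] = -1
X[3] = -6+3i

X = [1, -6-3i, -1, -6+3i]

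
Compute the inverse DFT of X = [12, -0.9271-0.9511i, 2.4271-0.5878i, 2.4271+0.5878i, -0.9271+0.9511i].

x[n] = (1/5) Σ(k=0 to 4) X[k] · e^(2πikn/5)

Computing each x[n]:
x[0] = 3
x[1] = 2
x[2] = 3
x[3] = 3
x[4] = 1

x = [3, 2, 3, 3, 1]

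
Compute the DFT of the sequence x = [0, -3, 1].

X[k] = Σ(n=0 to 2) x[n] · ω_3^(nk)
where ω_3 = e^(-2πi/3)

Computing each X[k]:
X[0] = -2
X[1] = 1.0000+3.4641i
X[2] = 1.0000-3.4641i

X = [-2, 1.0000+3.4641i, 1.0000-3.4641i]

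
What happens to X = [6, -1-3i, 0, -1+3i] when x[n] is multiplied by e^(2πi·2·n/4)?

Modulation property: DFT(ω_4^(-2n)·x[n]) = X[(k-2) mod 4], so circularly shift X by 2 positions.

X[k-2] = [0, -1+3i, 6, -1-3i]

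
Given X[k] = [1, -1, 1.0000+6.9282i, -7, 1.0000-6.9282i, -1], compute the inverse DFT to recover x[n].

x[n] = (1/6) Σ(k=0 to 5) X[k] · e^(2πikn/6)

Computing each x[n]:
x[0] = -1
x[1] = -1
x[2] = 1
x[3] = 2
x[4] = -3
x[5] = 3

x = [-1, -1, 1, 2, -3, 3]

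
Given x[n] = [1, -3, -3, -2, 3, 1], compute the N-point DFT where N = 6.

X[k] = Σ(n=0 to 5) x[n] · ω_6^(nk)
where ω_6 = e^(-2πi/6)

Computing each X[k]:
X[0] = -3
X[1] = 2.0000+8.6603i
X[2] = -1.7321i
X[3] = 5
X[4] = 1.7321i
X[5] = 2.0000-8.6603i

X = [-3, 2.0000+8.6603i, -1.7321i, 5, 1.7321i, 2.0000-8.6603i]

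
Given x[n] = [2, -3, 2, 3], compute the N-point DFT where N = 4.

X[k] = Σ(n=0 to 3) x[n] · ω_4^(nk)
where ω_4 = e^(-2πi/4)

Computing each X[k]:
X[0] = 4
X[1] = 6i
X[2] = 4
X[3] = -6i

X = [4, 6i, 4, -6i]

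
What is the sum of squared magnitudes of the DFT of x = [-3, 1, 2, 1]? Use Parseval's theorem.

Parseval: Σ|x[n]|² = (1/N)Σ|X[k]|², so Σ|X[k]|² = N·Σ|x[n]|² = 4·15.0000

Σ|X[k]|² = N·Σ|x[n]|² = 4·15.0000 = 60.0000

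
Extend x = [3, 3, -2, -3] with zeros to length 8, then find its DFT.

Original 4-point DFT: [1, 5-6i, 1, 5+6i]
Zero-padded 8-point DFT provides frequency interpolation.

DFT_8([x, 0, ...]) = [1, 7.2426+2.0000i, 5-6i, -1.2426-2.0000i, 1, -1.2426+2.0000i, 5+6i, 7.2426-2.0000i]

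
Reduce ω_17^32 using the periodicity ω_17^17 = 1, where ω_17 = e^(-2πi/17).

Since ω_17^17 = 1, powers reduce modulo 17.
32 mod 17 = 15
So ω_17^32 = ω_17^15 = e^(-2πi·15/17)

ω_17^32 = ω_17^15 = 0.7390+0.6737i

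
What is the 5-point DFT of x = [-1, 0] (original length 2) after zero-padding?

Original 2-point DFT: [-1, -1]
Zero-padded 5-point DFT provides frequency interpolation.

DFT_5([x, 0, ...]) = [-1, -1, -1, -1, -1]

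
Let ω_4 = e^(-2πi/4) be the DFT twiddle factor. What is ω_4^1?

ω_4^1 = e^(-2πi·1/4)
= cos(-2π·1/4) + i·sin(-2π·1/4)
= cos(-2π/4) + i·sin(-2π/4)

ω_4^1 = cos(-2π/4) + i·sin(-2π/4) = -1i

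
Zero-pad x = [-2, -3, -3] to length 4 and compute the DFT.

Original 3-point DFT: [-8, 1, 1]
Zero-padded 4-point DFT provides frequency interpolation.

DFT_4([x, 0, ...]) = [-8, 1+3i, -2, 1-3i]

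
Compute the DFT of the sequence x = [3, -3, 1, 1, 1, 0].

X[k] = Σ(n=0 to 5) x[n] · ω_6^(nk)
where ω_6 = e^(-2πi/6)

Computing each X[k]:
X[0] = 3
X[1] = -0.5000+2.5981i
X[2] = 4.5000+2.5981i
X[3] = 7
X[4] = 4.5000-2.5981i
X[5] = -0.5000-2.5981i

X = [3, -0.5000+2.5981i, 4.5000+2.5981i, 7, 4.5000-2.5981i, -0.5000-2.5981i]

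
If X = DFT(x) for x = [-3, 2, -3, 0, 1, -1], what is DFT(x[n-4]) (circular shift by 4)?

Time shift by 4: X_shifted[k] = ω_6^(4k) · X[k]
Shifted x = [-3, 0, 1, -1, -3, 2]

DFT(x[n-4]) = [-4, -1.7321i, -4.0000+5.1962i, -6, -4.0000-5.1962i, 1.7321i]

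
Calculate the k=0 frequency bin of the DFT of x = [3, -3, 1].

X[0] = Σ(n=0 to 2) x[n] · ω_3^0 = Σ x[n]
= (3) + (-3) + (1)

X[0] = 1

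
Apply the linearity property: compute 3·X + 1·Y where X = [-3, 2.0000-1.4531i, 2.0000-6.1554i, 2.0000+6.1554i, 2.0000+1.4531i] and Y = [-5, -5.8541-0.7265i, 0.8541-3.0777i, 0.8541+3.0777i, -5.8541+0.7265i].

By linearity: DFT(3x + 1y) = 3·DFT(x) + 1·DFT(y)
= 3·[-3, 2.0000-1.4531i, 2.0000-6.1554i, 2.0000+6.1554i, 2.0000+1.4531i] + 1·[-5, -5.8541-0.7265i, 0.8541-3.0777i, 0.8541+3.0777i, -5.8541+0.7265i]

Computing element-wise:
Z[0] = 3·(-3) + 1·(-5) = -14
Z[1] = 3·(2.0000-1.4531i) + 1·(-5.8541-0.7265i) = 0.1459-5.0858i
Z[2] = 3·(2.0000-6.1554i) + 1·(0.8541-3.0777i) = 6.8541-21.5439i
Z[3] = 3·(2.0000+6.1554i) + 1·(0.8541+3.0777i) = 6.8541+21.5439i
Z[4] = 3·(2.0000+1.4531i) + 1·(-5.8541+0.7265i) = 0.1459+5.0858i

DFT(3x + 1y) = 3·X + 1·Y = [-14, 0.1459-5.0858i, 6.8541-21.5439i, 6.8541+21.5439i, 0.1459+5.0858i]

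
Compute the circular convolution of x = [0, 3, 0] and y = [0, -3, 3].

(x ⊛ y)[n] = Σ(m=0 to 2) x[m] · y[(n-m) mod 3]

Computing each output sample:
(x ⊛ y)[0] = 9
(x ⊛ y)[1] = 0
(x ⊛ y)[2] = -9

x ⊛ y = [9, 0, -9]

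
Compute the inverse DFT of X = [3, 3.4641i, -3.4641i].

x[n] = (1/3) Σ(k=0 to 2) X[k] · e^(2πikn/3)

Computing each x[n]:
x[0] = 1
x[1] = -1
x[2] = 3

x = [1, -1, 3]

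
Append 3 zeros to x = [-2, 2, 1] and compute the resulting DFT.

Original 3-point DFT: [1, -3.5000-0.8660i, -3.5000+0.8660i]
Zero-padded 6-point DFT provides frequency interpolation.

DFT_6([x, 0, ...]) = [1, -1.5000-2.5981i, -3.5000-0.8660i, -3, -3.5000+0.8660i, -1.5000+2.5981i]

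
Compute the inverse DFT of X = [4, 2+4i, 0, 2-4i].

x[n] = (1/4) Σ(k=0 to 3) X[k] · e^(2πikn/4)

Computing each x[n]:
x[0] = 2
x[1] = -1
x[2] = 0
x[3] = 3

x = [2, -1, 0, 3]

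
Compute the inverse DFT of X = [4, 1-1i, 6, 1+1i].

x[n] = (1/4) Σ(k=0 to 3) X[k] · e^(2πikn/4)

Computing each x[n]:
x[0] = 3
x[1] = 0
x[2] = 2
x[3] = -1

x = [3, 0, 2, -1]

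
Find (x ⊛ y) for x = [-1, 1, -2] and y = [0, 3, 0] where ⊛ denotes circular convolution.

(x ⊛ y)[n] = Σ(m=0 to 2) x[m] · y[(n-m) mod 3]

Computing each output sample:
(x ⊛ y)[0] = -6
(x ⊛ y)[1] = -3
(x ⊛ y)[2] = 3

x ⊛ y = [-6, -3, 3]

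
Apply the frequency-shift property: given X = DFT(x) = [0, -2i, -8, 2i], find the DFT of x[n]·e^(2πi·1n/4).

Modulation property: DFT(ω_4^(-1n)·x[n]) = X[(k-1) mod 4], so circularly shift X by 1 positions.

X[k-1] = [2i, 0, -2i, -8]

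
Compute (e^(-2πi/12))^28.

Since ω_12^12 = 1, powers reduce modulo 12.
28 mod 12 = 4
So ω_12^28 = ω_12^4 = e^(-2πi·4/12)

ω_12^28 = ω_12^4 = -0.5000-0.8660i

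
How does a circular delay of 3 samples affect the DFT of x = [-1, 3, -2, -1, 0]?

Time shift by 3: X_shifted[k] = ω_5^(3k) · X[k]
Shifted x = [-2, -1, 0, -1, 3]

DFT(x[n-3]) = [-1, -0.5729+3.2164i, -3.9271+3.3022i, -3.9271-3.3022i, -0.5729-3.2164i]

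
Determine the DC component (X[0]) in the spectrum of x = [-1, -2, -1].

X[0] = Σ(n=0 to 2) x[n] · ω_3^0 = Σ x[n]
= (-1) + (-2) + (-1)

X[0] = -4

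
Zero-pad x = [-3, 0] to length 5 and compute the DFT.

Original 2-point DFT: [-3, -3]
Zero-padded 5-point DFT provides frequency interpolation.

DFT_5([x, 0, ...]) = [-3, -3, -3, -3, -3]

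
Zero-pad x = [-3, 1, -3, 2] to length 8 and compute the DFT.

Original 4-point DFT: [-3, 1i, -9, -1i]
Zero-padded 8-point DFT provides frequency interpolation.

DFT_8([x, 0, ...]) = [-3, -3.7071+0.8787i, 1i, -2.2929-5.1213i, -9, -2.2929+5.1213i, -1i, -3.7071-0.8787i]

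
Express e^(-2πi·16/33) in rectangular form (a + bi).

ω_33^16 = e^(-2πi·16/33)
= cos(-2π·16/33) + i·sin(-2π·16/33)
= cos(-32π/33) + i·sin(-32π/33)

ω_33^16 = cos(-32π/33) + i·sin(-32π/33) = -0.9955-0.0951i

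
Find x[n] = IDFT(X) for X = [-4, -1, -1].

x[n] = (1/3) Σ(k=0 to 2) X[k] · e^(2πikn/3)

Computing each x[n]:
x[0] = -2
x[1] = -1
x[2] = -1

x = [-2, -1, -1]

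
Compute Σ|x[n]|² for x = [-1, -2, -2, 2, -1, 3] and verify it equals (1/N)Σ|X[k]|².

Time domain:
Σ|x[n]|² = |-1|² + |-2|² + |-2|² + |2|² + |-1|² + |3|² = 23.0000

Frequency domain:
(1/6)Σ|X[k]|² = (1/6)(|-1|² + |-1.0000+5.1962i|² + |2.0000+3.4641i|² + |-7|² + |2.0000-3.4641i|² + |-1.0000-5.1962i|²) = (1/6)·138.0000 = 23.0000

Both sides agree, confirming Parseval's theorem.

Σ|x[n]|² = (1/N)Σ|X[k]|² = 23.0000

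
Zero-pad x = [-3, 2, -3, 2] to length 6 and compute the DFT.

Original 4-point DFT: [-2, 0, -10, 0]
Zero-padded 6-point DFT provides frequency interpolation.

DFT_6([x, 0, ...]) = [-2, -2.5000+0.8660i, -0.5000-4.3301i, -10, -0.5000+4.3301i, -2.5000-0.8660i]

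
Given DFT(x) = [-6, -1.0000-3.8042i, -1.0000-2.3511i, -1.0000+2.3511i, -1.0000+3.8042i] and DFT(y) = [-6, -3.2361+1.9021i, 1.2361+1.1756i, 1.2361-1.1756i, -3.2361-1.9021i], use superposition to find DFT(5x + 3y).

By linearity: DFT(5x + 3y) = 5·DFT(x) + 3·DFT(y)
= 5·[-6, -1.0000-3.8042i, -1.0000-2.3511i, -1.0000+2.3511i, -1.0000+3.8042i] + 3·[-6, -3.2361+1.9021i, 1.2361+1.1756i, 1.2361-1.1756i, -3.2361-1.9021i]

Computing element-wise:
Z[0] = 5·(-6) + 3·(-6) = -48
Z[1] = 5·(-1.0000-3.8042i) + 3·(-3.2361+1.9021i) = -14.7083-13.3147i
Z[2] = 5·(-1.0000-2.3511i) + 3·(1.2361+1.1756i) = -1.2917-8.2287i
Z[3] = 5·(-1.0000+2.3511i) + 3·(1.2361-1.1756i) = -1.2917+8.2287i
Z[4] = 5·(-1.0000+3.8042i) + 3·(-3.2361-1.9021i) = -14.7083+13.3147i

DFT(5x + 3y) = 5·X + 3·Y = [-48, -14.7083-13.3147i, -1.2917-8.2287i, -1.2917+8.2287i, -14.7083+13.3147i]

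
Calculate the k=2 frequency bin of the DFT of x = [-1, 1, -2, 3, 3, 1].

X[2] = Σ(n=0 to 5) x[n] · ω_6^(2n) where ω_6 = e^(-2πi/6)
= (-1)·ω_6^0 + (1)·ω_6^2 + (-2)·ω_6^4 + (3)·ω_6^6 + (3)·ω_6^8 + (1)·ω_6^10

X[2] = 0.5000-4.3301i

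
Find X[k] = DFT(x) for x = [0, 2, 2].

X[k] = Σ(n=0 to 2) x[n] · ω_3^(nk)
where ω_3 = e^(-2πi/3)

Computing each X[k]:
X[0] = 4
X[1] = -2
X[2] = -2

X = [4, -2, -2]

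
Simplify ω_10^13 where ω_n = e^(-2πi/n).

Since ω_10^10 = 1, powers reduce modulo 10.
13 mod 10 = 3
So ω_10^13 = ω_10^3 = e^(-2πi·3/10)

ω_10^13 = ω_10^3 = -0.3090-0.9511i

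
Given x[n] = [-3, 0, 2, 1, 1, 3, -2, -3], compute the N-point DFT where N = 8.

X[k] = Σ(n=0 to 7) x[n] · ω_8^(nk)
where ω_8 = e^(-2πi/8)

Computing each X[k]:
X[0] = -1
X[1] = -8.9497-4.7071i
X[2] = -2-5i
X[3] = 0.9497+3.2929i
X[4] = -3
X[5] = 0.9497-3.2929i
X[6] = -2+5i
X[7] = -8.9497+4.7071i

X = [-1, -8.9497-4.7071i, -2-5i, 0.9497+3.2929i, -3, 0.9497-3.2929i, -2+5i, -8.9497+4.7071i]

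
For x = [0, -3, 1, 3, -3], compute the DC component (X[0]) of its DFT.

X[0] = Σ(n=0 to 4) x[n] · ω_5^0 = Σ x[n]
= (0) + (-3) + (1) + (3) + (-3)

X[0] = -2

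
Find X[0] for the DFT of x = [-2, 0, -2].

X[0] = Σ(n=0 to 2) x[n] · ω_3^0 = Σ x[n]
= (-2) + (0) + (-2)

X[0] = -4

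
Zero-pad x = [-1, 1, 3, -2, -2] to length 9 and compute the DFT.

Original 5-point DFT: [-1, -2.1180-5.7921i, 0.1180+2.9919i, 0.1180-2.9919i, -2.1180+5.7921i]
Zero-padded 9-point DFT provides frequency interpolation.

DFT_9([x, 0, ...]) = [-1, 3.1664-1.1811i, -4.1775-5.0285i, -4.0000+3.4641i, 1.0111+1.3488i, 1.0111-1.3488i, -4.0000-3.4641i, -4.1775+5.0285i, 3.1664+1.1811i]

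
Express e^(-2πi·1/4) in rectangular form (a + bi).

ω_4^1 = e^(-2πi·1/4)
= cos(-2π·1/4) + i·sin(-2π·1/4)
= cos(-2π/4) + i·sin(-2π/4)

ω_4^1 = cos(-2π/4) + i·sin(-2π/4) = -1i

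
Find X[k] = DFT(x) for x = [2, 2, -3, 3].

X[k] = Σ(n=0 to 3) x[n] · ω_4^(nk)
where ω_4 = e^(-2πi/4)

Computing each X[k]:
X[0] = 4
X[1] = 5+1i
X[2] = -6
X[3] = 5-1i

X = [4, 5+1i, -6, 5-1i]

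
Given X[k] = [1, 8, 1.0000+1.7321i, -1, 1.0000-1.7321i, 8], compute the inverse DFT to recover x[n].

x[n] = (1/6) Σ(k=0 to 5) X[k] · e^(2πikn/6)

Computing each x[n]:
x[0] = 3
x[1] = 1
x[2] = -1
x[3] = -2
x[4] = -2
x[5] = 2

x = [3, 1, -1, -2, -2, 2]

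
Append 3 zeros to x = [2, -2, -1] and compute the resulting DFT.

Original 3-point DFT: [-1, 3.5000+0.8660i, 3.5000-0.8660i]
Zero-padded 6-point DFT provides frequency interpolation.

DFT_6([x, 0, ...]) = [-1, 1.5000+2.5981i, 3.5000+0.8660i, 3, 3.5000-0.8660i, 1.5000-2.5981i]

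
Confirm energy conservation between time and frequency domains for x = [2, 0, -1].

Time domain:
Σ|x[n]|² = |2|² + |0|² + |-1|² = 5.0000

Frequency domain:
(1/3)Σ|X[k]|² = (1/3)(|1|² + |2.5000-0.8660i|² + |2.5000+0.8660i|²) = (1/3)·15.0000 = 5.0000

Both sides agree, confirming Parseval's theorem.

Σ|x[n]|² = (1/N)Σ|X[k]|² = 5.0000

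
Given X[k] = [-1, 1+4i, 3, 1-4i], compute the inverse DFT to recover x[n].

x[n] = (1/4) Σ(k=0 to 3) X[k] · e^(2πikn/4)

Computing each x[n]:
x[0] = 1
x[1] = -3
x[2] = 0
x[3] = 1

x = [1, -3, 0, 1]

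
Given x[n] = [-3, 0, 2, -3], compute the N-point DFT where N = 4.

X[k] = Σ(n=0 to 3) x[n] · ω_4^(nk)
where ω_4 = e^(-2πi/4)

Computing each X[k]:
X[0] = -4
X[1] = -5-3i
X[2] = 2
X[3] = -5+3i

X = [-4, -5-3i, 2, -5+3i]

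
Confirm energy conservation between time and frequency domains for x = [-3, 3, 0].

Time domain:
Σ|x[n]|² = |-3|² + |3|² + |0|² = 18.0000

Frequency domain:
(1/3)Σ|X[k]|² = (1/3)(|0|² + |-4.5000-2.5981i|² + |-4.5000+2.5981i|²) = (1/3)·54.0000 = 18.0000

Both sides agree, confirming Parseval's theorem.

Σ|x[n]|² = (1/N)Σ|X[k]|² = 18.0000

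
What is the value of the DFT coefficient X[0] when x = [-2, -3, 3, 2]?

X[0] = Σ(n=0 to 3) x[n] · ω_4^0 = Σ x[n]
= (-2) + (-3) + (3) + (2)

X[0] = 0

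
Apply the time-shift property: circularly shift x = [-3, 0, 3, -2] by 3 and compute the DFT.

Time shift by 3: X_shifted[k] = ω_4^(3k) · X[k]
Shifted x = [0, 3, -2, -3]

DFT(x[n-3]) = [-2, 2-6i, -2, 2+6i]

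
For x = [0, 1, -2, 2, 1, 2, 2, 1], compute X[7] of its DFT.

X[7] = Σ(n=0 to 7) x[n] · ω_8^(7n) where ω_8 = e^(-2πi/8)
= (0)·ω_8^0 + (1)·ω_8^7 + (-2)·ω_8^14 + (2)·ω_8^21 + (1)·ω_8^28 + (2)·ω_8^35 + (2)·ω_8^42 + (1)·ω_8^49

X[7] = -2.4142-4.0000i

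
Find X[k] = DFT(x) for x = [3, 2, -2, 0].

X[k] = Σ(n=0 to 3) x[n] · ω_4^(nk)
where ω_4 = e^(-2πi/4)

Computing each X[k]:
X[0] = 3
X[1] = 5-2i
X[2] = -1
X[3] = 5+2i

X = [3, 5-2i, -1, 5+2i]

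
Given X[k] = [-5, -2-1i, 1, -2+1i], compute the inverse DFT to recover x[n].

x[n] = (1/4) Σ(k=0 to 3) X[k] · e^(2πikn/4)

Computing each x[n]:
x[0] = -2
x[1] = -1
x[2] = 0
x[3] = -2

x = [-2, -1, 0, -2]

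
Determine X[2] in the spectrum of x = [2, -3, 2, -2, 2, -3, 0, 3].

X[2] = Σ(n=0 to 7) x[n] · ω_8^(2n) where ω_8 = e^(-2πi/8)
= (2)·ω_8^0 + (-3)·ω_8^2 + (2)·ω_8^4 + (-2)·ω_8^6 + (2)·ω_8^8 + (-3)·ω_8^10 + (0)·ω_8^12 + (3)·ω_8^14

X[2] = 2+7i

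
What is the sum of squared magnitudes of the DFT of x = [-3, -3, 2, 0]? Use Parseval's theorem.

Parseval: Σ|x[n]|² = (1/N)Σ|X[k]|², so Σ|X[k]|² = N·Σ|x[n]|² = 4·22.0000

Σ|X[k]|² = N·Σ|x[n]|² = 4·22.0000 = 88.0000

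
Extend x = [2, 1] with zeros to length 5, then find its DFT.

Original 2-point DFT: [3, 1]
Zero-padded 5-point DFT provides frequency interpolation.

DFT_5([x, 0, ...]) = [3, 2.3090-0.9511i, 1.1910-0.5878i, 1.1910+0.5878i, 2.3090+0.9511i]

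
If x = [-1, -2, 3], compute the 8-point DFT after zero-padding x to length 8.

Original 3-point DFT: [0, -1.5000+4.3301i, -1.5000-4.3301i]
Zero-padded 8-point DFT provides frequency interpolation.

DFT_8([x, 0, ...]) = [0, -2.4142-1.5858i, -4+2i, 0.4142+4.4142i, 4, 0.4142-4.4142i, -4-2i, -2.4142+1.5858i]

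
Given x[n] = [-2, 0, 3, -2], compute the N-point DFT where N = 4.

X[k] = Σ(n=0 to 3) x[n] · ω_4^(nk)
where ω_4 = e^(-2πi/4)

Computing each X[k]:
X[0] = -1
X[1] = -5-2i
X[2] = 3
X[3] = -5+2i

X = [-1, -5-2i, 3, -5+2i]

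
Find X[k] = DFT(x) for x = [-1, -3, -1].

X[k] = Σ(n=0 to 2) x[n] · ω_3^(nk)
where ω_3 = e^(-2πi/3)

Computing each X[k]:
X[0] = -5
X[1] = 1.0000+1.7321i
X[2] = 1.0000-1.7321i

X = [-5, 1.0000+1.7321i, 1.0000-1.7321i]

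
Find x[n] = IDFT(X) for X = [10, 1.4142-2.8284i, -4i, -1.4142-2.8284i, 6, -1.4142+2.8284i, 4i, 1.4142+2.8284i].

x[n] = (1/8) Σ(k=0 to 7) X[k] · e^(2πikn/8)

Computing each x[n]:
x[0] = 2
x[1] = 3
x[2] = 2
x[3] = 0
x[4] = 2
x[5] = 0
x[6] = 2
x[7] = -1

x = [2, 3, 2, 0, 2, 0, 2, -1]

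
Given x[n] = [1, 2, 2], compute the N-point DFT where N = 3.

X[k] = Σ(n=0 to 2) x[n] · ω_3^(nk)
where ω_3 = e^(-2πi/3)

Computing each X[k]:
X[0] = 5
X[1] = -1
X[2] = -1

X = [5, -1, -1]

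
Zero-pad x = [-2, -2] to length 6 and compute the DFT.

Original 2-point DFT: [-4, 0]
Zero-padded 6-point DFT provides frequency interpolation.

DFT_6([x, 0, ...]) = [-4, -3.0000+1.7321i, -1.0000+1.7321i, 0, -1.0000-1.7321i, -3.0000-1.7321i]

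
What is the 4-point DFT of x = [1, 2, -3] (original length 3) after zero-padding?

Original 3-point DFT: [0, 1.5000-4.3301i, 1.5000+4.3301i]
Zero-padded 4-point DFT provides frequency interpolation.

DFT_4([x, 0, ...]) = [0, 4-2i, -4, 4+2i]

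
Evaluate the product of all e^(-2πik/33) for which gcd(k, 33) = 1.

The primitive 33rd roots of unity are ω_33^k for k coprime to 33: k ∈ {1, 2, 4, 5, 7, 8, 10, 13, 14, 16, 17, 19, 20, 23, 25, 26, 28, 29, 31, 32}
Their product equals the constant term of the cyclotomic polynomial Φ_33(x) up to sign.
For n ≥ 3, the product of all primitive nth roots of unity is 1. (For n=1 it is 1; for n=2 it is -1.)

1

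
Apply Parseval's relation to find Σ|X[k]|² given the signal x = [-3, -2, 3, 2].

Parseval: Σ|x[n]|² = (1/N)Σ|X[k]|², so Σ|X[k]|² = N·Σ|x[n]|² = 4·26.0000

Σ|X[k]|² = N·Σ|x[n]|² = 4·26.0000 = 104.0000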